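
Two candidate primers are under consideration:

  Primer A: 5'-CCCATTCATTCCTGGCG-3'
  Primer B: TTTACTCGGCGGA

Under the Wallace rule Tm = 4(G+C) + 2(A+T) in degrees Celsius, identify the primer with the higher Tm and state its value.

Primer A: A+T=7, G+C=10 → Tm = 2(7)+4(10) = 54°C
Primer B: A+T=6, G+C=7 → Tm = 2(6)+4(7) = 40°C
54°C vs 40°C → primer A is higher.

Primer A, 54°C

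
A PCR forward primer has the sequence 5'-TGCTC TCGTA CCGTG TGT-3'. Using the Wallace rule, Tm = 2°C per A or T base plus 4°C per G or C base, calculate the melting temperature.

56°C

T=7, A=1, G=5, C=5
A+T = 8, G+C = 10
Tm = 2(8) + 4(10) = 16 + 40 = 56°C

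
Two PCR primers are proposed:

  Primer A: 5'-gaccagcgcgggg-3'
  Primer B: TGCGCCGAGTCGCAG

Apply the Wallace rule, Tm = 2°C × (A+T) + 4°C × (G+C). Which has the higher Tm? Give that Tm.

Primer A: A+T=2, G+C=11 → Tm = 2(2)+4(11) = 48°C
Primer B: A+T=4, G+C=11 → Tm = 2(4)+4(11) = 52°C
48°C vs 52°C → primer B is higher.

Primer B, 52°C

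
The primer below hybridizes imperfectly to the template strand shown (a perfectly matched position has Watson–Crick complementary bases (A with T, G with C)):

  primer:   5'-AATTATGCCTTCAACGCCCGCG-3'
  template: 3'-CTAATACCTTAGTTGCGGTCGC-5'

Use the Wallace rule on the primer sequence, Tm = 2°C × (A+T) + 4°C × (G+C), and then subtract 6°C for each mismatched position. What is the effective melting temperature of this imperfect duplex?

Primer base counts: A=5, T=5, G=4, C=8 → A+T=10, G+C=12
Perfect-match Tm = 2(10) + 4(12) = 20 + 48 = 68°C
Mismatches (positions where the bases are not complementary): 5 (at positions 1, 8, 9, 10, 19)
Effective Tm = 68 − 5×6 = 68 − 30 = 38°C

38°C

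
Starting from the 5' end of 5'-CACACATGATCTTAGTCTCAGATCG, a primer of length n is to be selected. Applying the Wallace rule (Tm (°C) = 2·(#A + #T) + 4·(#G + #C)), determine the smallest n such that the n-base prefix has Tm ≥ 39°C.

First 14 bases: CACACATGATCTTA → Tm = 38°C (< 39°C)
First 15 bases: CACACATGATCTTAG → Tm = 42°C (≥ 39°C)
Each additional base adds 2°C (A/T) or 4°C (G/C), so Tm is non-decreasing in n; n = 15 is the first length to reach 39°C.

n = 15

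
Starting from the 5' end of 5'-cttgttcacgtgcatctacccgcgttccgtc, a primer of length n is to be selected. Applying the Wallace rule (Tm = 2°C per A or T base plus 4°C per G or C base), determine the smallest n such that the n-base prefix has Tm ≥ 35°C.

n = 12

First 11 bases: CTTGTTCACGT → Tm = 32°C (< 35°C)
First 12 bases: CTTGTTCACGTG → Tm = 36°C (≥ 35°C)
Since every base adds ≥2°C, Tm only increases with n, so the threshold is first crossed at n = 12.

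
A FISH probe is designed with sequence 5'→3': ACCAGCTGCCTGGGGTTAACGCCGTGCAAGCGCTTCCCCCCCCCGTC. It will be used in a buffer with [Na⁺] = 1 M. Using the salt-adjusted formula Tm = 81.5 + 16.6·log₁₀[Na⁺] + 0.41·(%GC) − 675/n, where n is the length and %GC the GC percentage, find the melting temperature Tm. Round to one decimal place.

Length n = 47. Counting bases: A=6, T=8, G=12, C=21
G+C = 33, so %GC = 33/47 × 100 = 70.213%
Salt term: 16.6 × (0) = 0
GC term: 0.41 × 70.213 = 28.787; length term: −675/47 = −14.362
Tm = 81.5 + (0) + 28.787 − 14.362 = 95.925 → 95.9°C

95.9°C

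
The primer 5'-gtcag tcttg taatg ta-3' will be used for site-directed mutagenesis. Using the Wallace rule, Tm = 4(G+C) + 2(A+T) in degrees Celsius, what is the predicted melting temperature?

46°C

Counting bases: T=7, A=4, C=2, G=4
A+T = 11, G+C = 6
Tm = 2×11 + 4×6 = 46°C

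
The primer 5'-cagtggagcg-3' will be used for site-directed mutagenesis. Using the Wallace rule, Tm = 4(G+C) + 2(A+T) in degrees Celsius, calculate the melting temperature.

A=2, G=5, C=2, T=1
AT pairs contribute 3, GC pairs contribute 7.
Tm = 4·7 + 2·3 = 28 + 6 = 34°C

34°C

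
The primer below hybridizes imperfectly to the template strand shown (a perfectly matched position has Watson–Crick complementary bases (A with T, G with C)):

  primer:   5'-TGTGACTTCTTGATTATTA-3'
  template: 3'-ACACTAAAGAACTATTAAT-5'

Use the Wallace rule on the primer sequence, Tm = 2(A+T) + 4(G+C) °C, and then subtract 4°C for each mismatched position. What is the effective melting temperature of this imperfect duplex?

40°C

Primer base counts: A=4, T=10, G=3, C=2 → A+T=14, G+C=5
Perfect-match Tm = 2(14) + 4(5) = 28 + 20 = 48°C
Mismatches (positions where the bases are not complementary): 2 (at positions 6, 15)
Effective Tm = 48 − 2×4 = 48 − 8 = 40°C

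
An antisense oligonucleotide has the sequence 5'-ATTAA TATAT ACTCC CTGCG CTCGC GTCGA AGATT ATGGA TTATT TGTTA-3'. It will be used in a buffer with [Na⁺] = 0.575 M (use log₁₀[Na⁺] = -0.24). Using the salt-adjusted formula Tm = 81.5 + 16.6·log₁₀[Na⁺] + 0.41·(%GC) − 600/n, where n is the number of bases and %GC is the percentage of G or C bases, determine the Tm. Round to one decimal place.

Length n = 50. Base counts: A=13, G=9, C=9, T=19
G+C = 18, so %GC = 18/50 × 100 = 36%
Salt term: 16.6 × (-0.24) = -3.984
GC term: 0.41 × 36 = 14.76; length term: −600/50 = −12
Tm = 81.5 + (-3.984) + 14.76 − 12 = 80.276 → 80.3°C

80.3°C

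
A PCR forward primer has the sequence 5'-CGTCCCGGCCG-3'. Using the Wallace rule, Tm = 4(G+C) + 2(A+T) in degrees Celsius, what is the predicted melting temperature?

Base counts: C=6, A=0, T=1, G=4
A+T = 1, G+C = 10
Tm = 2×1 + 4×10 = 42°C

42°C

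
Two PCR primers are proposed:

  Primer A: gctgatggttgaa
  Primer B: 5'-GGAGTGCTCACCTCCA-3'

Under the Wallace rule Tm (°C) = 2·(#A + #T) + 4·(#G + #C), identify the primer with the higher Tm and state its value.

Primer A: A+T=7, G+C=6 → Tm = 2(7)+4(6) = 38°C
Primer B: A+T=6, G+C=10 → Tm = 2(6)+4(10) = 52°C
38°C vs 52°C → primer B is higher.

Primer B, 52°C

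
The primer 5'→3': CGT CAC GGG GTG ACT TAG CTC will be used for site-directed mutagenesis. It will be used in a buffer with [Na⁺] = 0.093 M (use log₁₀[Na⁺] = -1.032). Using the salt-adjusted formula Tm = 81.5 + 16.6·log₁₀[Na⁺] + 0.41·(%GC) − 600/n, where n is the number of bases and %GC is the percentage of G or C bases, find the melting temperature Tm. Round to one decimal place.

61.2°C

Length n = 21. Scanning the sequence gives A=3, C=6, G=7, T=5.
G+C = 13, so %GC = 13/21 × 100 = 61.905%
Salt term: 16.6 × (-1.032) = -17.131
GC term: 0.41 × 61.905 = 25.381; length term: −600/21 = −28.571
Tm = 81.5 + (-17.131) + 25.381 − 28.571 = 61.179 → 61.2°C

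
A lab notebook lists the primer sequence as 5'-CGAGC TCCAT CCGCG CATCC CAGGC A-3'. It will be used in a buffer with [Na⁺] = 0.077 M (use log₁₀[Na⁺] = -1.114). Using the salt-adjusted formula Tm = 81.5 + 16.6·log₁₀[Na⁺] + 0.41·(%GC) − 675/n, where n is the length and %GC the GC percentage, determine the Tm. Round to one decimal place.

Length n = 26. C=12, T=3, G=6, A=5
G+C = 18, so %GC = 18/26 × 100 = 69.231%
Salt term: 16.6 × (-1.114) = -18.492
GC term: 0.41 × 69.231 = 28.385; length term: −675/26 = −25.962
Tm = 81.5 + (-18.492) + 28.385 − 25.962 = 65.431 → 65.4°C

65.4°C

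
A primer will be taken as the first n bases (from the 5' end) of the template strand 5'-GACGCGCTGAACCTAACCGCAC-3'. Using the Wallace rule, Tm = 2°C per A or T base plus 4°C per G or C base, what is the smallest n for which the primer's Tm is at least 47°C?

n = 15

First 14 bases: GACGCGCTGAACCT → Tm = 46°C (< 47°C)
First 15 bases: GACGCGCTGAACCTA → Tm = 48°C (≥ 47°C)
Each additional base adds 2°C (A/T) or 4°C (G/C), so Tm is non-decreasing in n; n = 15 is the first length to reach 47°C.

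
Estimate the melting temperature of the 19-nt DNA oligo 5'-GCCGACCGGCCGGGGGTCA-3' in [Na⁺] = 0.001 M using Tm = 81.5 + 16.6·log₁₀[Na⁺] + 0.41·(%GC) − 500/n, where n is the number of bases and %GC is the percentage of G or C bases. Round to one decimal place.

39.9°C

Length n = 19. Base counts: C=7, G=9, T=1, A=2
G+C = 16, so %GC = 16/19 × 100 = 84.211%
Salt term: 16.6 × (-3) = -49.8
GC term: 0.41 × 84.211 = 34.527; length term: −500/19 = −26.316
Tm = 81.5 + (-49.8) + 34.527 − 26.316 = 39.911 → 39.9°C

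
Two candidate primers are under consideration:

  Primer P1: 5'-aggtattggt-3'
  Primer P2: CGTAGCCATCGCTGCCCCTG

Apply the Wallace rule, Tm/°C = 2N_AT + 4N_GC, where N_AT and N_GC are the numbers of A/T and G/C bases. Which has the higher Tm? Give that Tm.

Primer P2, 68°C

Primer P1: A+T=6, G+C=4 → Tm = 2(6)+4(4) = 28°C
Primer P2: A+T=6, G+C=14 → Tm = 2(6)+4(14) = 68°C
28°C vs 68°C → primer P2 is higher.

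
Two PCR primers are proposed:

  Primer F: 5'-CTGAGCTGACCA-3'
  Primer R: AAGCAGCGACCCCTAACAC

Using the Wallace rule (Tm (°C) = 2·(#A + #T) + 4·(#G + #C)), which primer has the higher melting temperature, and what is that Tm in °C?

Primer R, 60°C

Primer F: A+T=5, G+C=7 → Tm = 2(5)+4(7) = 38°C
Primer R: A+T=8, G+C=11 → Tm = 2(8)+4(11) = 60°C
38°C vs 60°C → primer R is higher.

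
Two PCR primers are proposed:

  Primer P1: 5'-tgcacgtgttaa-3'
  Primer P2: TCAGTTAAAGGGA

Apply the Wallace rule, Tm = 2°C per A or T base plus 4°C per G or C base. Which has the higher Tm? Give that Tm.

Primer P2, 36°C

Primer P1: A+T=7, G+C=5 → Tm = 2(7)+4(5) = 34°C
Primer P2: A+T=8, G+C=5 → Tm = 2(8)+4(5) = 36°C
34°C vs 36°C → primer P2 is higher.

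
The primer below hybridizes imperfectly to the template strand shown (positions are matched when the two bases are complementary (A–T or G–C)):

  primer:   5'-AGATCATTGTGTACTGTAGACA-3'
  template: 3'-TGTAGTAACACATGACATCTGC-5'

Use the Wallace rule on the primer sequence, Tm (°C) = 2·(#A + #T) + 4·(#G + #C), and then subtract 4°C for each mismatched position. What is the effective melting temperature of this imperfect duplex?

52°C

Primer base counts: A=7, T=7, G=5, C=3 → A+T=14, G+C=8
Perfect-match Tm = 2(14) + 4(8) = 28 + 32 = 60°C
Mismatches (positions where the bases are not complementary): 2 (at positions 2, 22)
Effective Tm = 60 − 2×4 = 60 − 8 = 52°C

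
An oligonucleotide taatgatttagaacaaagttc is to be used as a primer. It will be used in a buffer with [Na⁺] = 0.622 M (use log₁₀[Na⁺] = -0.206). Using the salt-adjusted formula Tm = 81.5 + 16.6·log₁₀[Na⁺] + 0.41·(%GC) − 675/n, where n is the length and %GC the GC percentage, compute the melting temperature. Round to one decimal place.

55.7°C

Length n = 21. Counting bases: T=7, A=9, G=3, C=2
G+C = 5, so %GC = 5/21 × 100 = 23.81%
Salt term: 16.6 × (-0.206) = -3.42
GC term: 0.41 × 23.81 = 9.762; length term: −675/21 = −32.143
Tm = 81.5 + (-3.42) + 9.762 − 32.143 = 55.699 → 55.7°C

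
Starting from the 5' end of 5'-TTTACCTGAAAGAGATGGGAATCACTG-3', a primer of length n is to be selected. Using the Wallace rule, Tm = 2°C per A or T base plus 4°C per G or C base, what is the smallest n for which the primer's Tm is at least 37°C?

First 13 bases: TTTACCTGAAAGA → Tm = 34°C (< 37°C)
First 14 bases: TTTACCTGAAAGAG → Tm = 38°C (≥ 37°C)
Since every base adds ≥2°C, Tm only increases with n, so the threshold is first crossed at n = 14.

n = 14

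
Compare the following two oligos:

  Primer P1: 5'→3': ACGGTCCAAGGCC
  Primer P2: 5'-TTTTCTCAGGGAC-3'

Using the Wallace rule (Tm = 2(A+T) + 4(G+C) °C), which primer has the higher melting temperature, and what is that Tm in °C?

Primer P1, 44°C

Primer P1: A+T=4, G+C=9 → Tm = 2(4)+4(9) = 44°C
Primer P2: A+T=7, G+C=6 → Tm = 2(7)+4(6) = 38°C
44°C vs 38°C → primer P1 is higher.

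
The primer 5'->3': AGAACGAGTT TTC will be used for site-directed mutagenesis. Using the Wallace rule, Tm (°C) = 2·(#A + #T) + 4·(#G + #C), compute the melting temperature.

36°C

A=4, C=2, T=4, G=3
A+T = 8, G+C = 5
Tm = 2×8 + 4×5 = 36°C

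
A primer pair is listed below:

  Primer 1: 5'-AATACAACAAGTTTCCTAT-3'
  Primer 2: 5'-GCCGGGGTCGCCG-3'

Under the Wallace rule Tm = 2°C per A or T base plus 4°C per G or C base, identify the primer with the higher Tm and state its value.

Primer 2, 50°C

Primer 1: A+T=14, G+C=5 → Tm = 2(14)+4(5) = 48°C
Primer 2: A+T=1, G+C=12 → Tm = 2(1)+4(12) = 50°C
48°C vs 50°C → primer 2 is higher.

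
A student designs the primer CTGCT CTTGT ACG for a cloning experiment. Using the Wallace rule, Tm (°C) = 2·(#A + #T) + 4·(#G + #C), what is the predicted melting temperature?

C=4, T=5, G=3, A=1
AT pairs contribute 6, GC pairs contribute 7.
Tm = 2(6) + 4(7) = 12 + 28 = 40°C

40°C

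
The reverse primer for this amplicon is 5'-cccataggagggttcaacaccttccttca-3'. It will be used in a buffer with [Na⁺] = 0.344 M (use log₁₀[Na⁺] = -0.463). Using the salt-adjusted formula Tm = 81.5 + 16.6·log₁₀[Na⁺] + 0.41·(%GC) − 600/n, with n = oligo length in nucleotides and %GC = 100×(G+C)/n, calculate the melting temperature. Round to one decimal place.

74.3°C

Length n = 29. Scanning the sequence gives A=7, G=5, T=7, C=10.
G+C = 15, so %GC = 15/29 × 100 = 51.724%
Salt term: 16.6 × (-0.463) = -7.686
GC term: 0.41 × 51.724 = 21.207; length term: −600/29 = −20.69
Tm = 81.5 + (-7.686) + 21.207 − 20.69 = 74.331 → 74.3°C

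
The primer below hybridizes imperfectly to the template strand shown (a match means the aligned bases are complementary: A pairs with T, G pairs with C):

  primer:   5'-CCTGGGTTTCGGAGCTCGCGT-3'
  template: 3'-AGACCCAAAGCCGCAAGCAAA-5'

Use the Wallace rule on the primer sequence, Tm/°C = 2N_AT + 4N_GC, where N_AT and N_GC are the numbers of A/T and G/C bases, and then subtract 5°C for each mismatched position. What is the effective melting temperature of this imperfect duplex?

Primer base counts: A=1, T=6, G=8, C=6 → A+T=7, G+C=14
Perfect-match Tm = 2(7) + 4(14) = 14 + 56 = 70°C
Mismatches (positions where the bases are not complementary): 5 (at positions 1, 13, 15, 19, 20)
Effective Tm = 70 − 5×5 = 70 − 25 = 45°C

45°C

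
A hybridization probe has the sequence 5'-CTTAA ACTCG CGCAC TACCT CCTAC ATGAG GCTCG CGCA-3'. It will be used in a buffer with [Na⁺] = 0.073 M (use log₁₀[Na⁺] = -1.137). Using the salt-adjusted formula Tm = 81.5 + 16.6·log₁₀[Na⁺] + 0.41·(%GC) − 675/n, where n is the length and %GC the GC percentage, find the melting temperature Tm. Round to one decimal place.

Length n = 39. Counting bases: C=15, A=9, T=8, G=7
G+C = 22, so %GC = 22/39 × 100 = 56.41%
Salt term: 16.6 × (-1.137) = -18.874
GC term: 0.41 × 56.41 = 23.128; length term: −675/39 = −17.308
Tm = 81.5 + (-18.874) + 23.128 − 17.308 = 68.446 → 68.4°C

68.4°C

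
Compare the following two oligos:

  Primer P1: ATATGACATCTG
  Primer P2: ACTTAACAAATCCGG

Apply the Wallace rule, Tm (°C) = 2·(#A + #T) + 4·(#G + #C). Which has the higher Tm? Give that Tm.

Primer P1: A+T=8, G+C=4 → Tm = 2(8)+4(4) = 32°C
Primer P2: A+T=9, G+C=6 → Tm = 2(9)+4(6) = 42°C
32°C vs 42°C → primer P2 is higher.

Primer P2, 42°C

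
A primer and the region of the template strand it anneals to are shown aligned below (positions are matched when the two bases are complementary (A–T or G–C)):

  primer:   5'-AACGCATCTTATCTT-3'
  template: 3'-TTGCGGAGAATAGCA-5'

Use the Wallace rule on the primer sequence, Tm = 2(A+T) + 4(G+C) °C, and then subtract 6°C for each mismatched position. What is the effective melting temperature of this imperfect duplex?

Primer base counts: A=4, T=6, G=1, C=4 → A+T=10, G+C=5
Perfect-match Tm = 2(10) + 4(5) = 20 + 20 = 40°C
Mismatches (positions where the bases are not complementary): 2 (at positions 6, 14)
Effective Tm = 40 − 2×6 = 40 − 12 = 28°C

28°C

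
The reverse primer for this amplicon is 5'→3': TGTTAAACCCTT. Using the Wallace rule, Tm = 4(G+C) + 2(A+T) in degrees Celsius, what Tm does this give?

32°C

Base counts: T=5, G=1, A=3, C=3
AT pairs contribute 8, GC pairs contribute 4.
Tm = 2×8 + 4×4 = 32°C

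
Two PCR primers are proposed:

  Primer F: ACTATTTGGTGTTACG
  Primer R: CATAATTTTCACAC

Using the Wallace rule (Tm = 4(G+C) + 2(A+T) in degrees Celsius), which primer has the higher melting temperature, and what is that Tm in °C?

Primer F: A+T=10, G+C=6 → Tm = 2(10)+4(6) = 44°C
Primer R: A+T=10, G+C=4 → Tm = 2(10)+4(4) = 36°C
44°C vs 36°C → primer F is higher.

Primer F, 44°C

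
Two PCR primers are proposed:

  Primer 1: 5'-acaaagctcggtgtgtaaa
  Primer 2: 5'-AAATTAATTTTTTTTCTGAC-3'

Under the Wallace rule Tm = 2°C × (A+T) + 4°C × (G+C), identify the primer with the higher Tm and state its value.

Primer 1, 54°C

Primer 1: A+T=11, G+C=8 → Tm = 2(11)+4(8) = 54°C
Primer 2: A+T=17, G+C=3 → Tm = 2(17)+4(3) = 46°C
54°C vs 46°C → primer 1 is higher.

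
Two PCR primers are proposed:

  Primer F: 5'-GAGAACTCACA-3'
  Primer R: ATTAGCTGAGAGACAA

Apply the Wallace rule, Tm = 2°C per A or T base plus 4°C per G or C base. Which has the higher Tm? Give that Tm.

Primer R, 44°C

Primer F: A+T=6, G+C=5 → Tm = 2(6)+4(5) = 32°C
Primer R: A+T=10, G+C=6 → Tm = 2(10)+4(6) = 44°C
32°C vs 44°C → primer R is higher.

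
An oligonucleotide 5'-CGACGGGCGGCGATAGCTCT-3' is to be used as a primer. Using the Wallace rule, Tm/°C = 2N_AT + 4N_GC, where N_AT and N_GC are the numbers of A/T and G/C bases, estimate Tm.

68°C

T=3, A=3, C=6, G=8
A+T = 6, G+C = 14
Tm = 4·14 + 2·6 = 56 + 12 = 68°C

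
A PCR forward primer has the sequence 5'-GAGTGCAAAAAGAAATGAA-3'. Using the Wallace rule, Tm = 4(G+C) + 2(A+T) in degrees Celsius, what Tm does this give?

T=2, G=5, C=1, A=11
So N_AT = 13 and N_GC = 6.
Tm = 2×13 + 4×6 = 50°C

50°C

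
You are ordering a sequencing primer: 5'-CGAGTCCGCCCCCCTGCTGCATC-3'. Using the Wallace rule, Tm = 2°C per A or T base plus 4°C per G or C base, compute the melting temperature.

80°C

G=5, A=2, T=4, C=12
So N_AT = 6 and N_GC = 17.
Tm = 2(6) + 4(17) = 12 + 68 = 80°C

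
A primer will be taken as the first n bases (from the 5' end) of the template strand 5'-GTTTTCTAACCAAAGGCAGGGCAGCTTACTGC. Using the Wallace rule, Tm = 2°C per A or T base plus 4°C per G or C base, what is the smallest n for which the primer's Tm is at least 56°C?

First 19 bases: GTTTTCTAACCAAAGGCAG → Tm = 54°C (< 56°C)
First 20 bases: GTTTTCTAACCAAAGGCAGG → Tm = 58°C (≥ 56°C)
Since every base adds ≥2°C, Tm only increases with n, so the threshold is first crossed at n = 20.

n = 20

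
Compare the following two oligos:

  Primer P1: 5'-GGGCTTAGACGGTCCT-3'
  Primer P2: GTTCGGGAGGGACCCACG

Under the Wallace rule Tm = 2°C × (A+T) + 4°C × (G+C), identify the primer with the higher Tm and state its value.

Primer P1: A+T=6, G+C=10 → Tm = 2(6)+4(10) = 52°C
Primer P2: A+T=5, G+C=13 → Tm = 2(5)+4(13) = 62°C
52°C vs 62°C → primer P2 is higher.

Primer P2, 62°C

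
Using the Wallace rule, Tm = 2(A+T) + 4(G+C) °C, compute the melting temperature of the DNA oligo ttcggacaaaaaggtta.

Counting bases: T=4, G=4, C=2, A=7
A+T = 11, G+C = 6
Tm = 4·6 + 2·11 = 24 + 22 = 46°C

46°C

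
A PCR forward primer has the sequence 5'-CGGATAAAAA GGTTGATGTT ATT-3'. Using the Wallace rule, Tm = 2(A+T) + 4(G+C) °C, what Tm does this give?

60°C

Counting bases: C=1, T=8, G=6, A=8
AT pairs contribute 16, GC pairs contribute 7.
Tm = 2×16 + 4×7 = 60°C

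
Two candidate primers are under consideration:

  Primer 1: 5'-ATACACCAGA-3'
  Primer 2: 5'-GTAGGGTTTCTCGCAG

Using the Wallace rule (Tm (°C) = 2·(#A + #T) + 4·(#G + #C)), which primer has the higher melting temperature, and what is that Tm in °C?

Primer 2, 50°C

Primer 1: A+T=6, G+C=4 → Tm = 2(6)+4(4) = 28°C
Primer 2: A+T=7, G+C=9 → Tm = 2(7)+4(9) = 50°C
28°C vs 50°C → primer 2 is higher.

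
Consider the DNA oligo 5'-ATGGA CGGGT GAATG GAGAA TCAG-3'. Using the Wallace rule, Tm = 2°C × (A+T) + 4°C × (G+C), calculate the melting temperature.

Counting bases: C=2, A=8, G=10, T=4
So N_AT = 12 and N_GC = 12.
Tm = 2×12 + 4×12 = 72°C

72°C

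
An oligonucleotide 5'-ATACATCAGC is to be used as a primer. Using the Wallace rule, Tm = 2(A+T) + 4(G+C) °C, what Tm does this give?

28°C

T=2, G=1, C=3, A=4
AT pairs contribute 6, GC pairs contribute 4.
Tm = 2×6 + 4×4 = 28°C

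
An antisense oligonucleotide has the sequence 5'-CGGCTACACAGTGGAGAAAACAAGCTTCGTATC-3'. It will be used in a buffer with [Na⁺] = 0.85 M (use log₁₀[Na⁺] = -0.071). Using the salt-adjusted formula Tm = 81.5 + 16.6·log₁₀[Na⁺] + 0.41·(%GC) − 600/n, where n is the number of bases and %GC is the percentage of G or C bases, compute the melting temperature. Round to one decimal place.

82.0°C

Length n = 33. Counting bases: T=6, G=8, A=11, C=8
G+C = 16, so %GC = 16/33 × 100 = 48.485%
Salt term: 16.6 × (-0.071) = -1.179
GC term: 0.41 × 48.485 = 19.879; length term: −600/33 = −18.182
Tm = 81.5 + (-1.179) + 19.879 − 18.182 = 82.018 → 82.0°C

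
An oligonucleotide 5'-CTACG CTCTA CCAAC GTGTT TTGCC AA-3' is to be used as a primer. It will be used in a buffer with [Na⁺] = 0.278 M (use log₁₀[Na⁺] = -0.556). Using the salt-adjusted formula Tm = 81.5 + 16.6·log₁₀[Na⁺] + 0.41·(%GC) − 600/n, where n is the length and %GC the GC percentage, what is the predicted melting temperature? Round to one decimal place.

69.8°C

Length n = 27. Scanning the sequence gives G=4, C=9, T=8, A=6.
G+C = 13, so %GC = 13/27 × 100 = 48.148%
Salt term: 16.6 × (-0.556) = -9.23
GC term: 0.41 × 48.148 = 19.741; length term: −600/27 = −22.222
Tm = 81.5 + (-9.23) + 19.741 − 22.222 = 69.789 → 69.8°C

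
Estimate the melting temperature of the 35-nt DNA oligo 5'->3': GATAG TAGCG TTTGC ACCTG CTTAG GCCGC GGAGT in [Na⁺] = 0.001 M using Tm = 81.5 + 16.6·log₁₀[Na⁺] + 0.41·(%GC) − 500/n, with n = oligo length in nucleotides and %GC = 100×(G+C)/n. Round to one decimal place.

40.8°C

Length n = 35. Scanning the sequence gives A=6, T=9, C=8, G=12.
G+C = 20, so %GC = 20/35 × 100 = 57.143%
Salt term: 16.6 × (-3) = -49.8
GC term: 0.41 × 57.143 = 23.429; length term: −500/35 = −14.286
Tm = 81.5 + (-49.8) + 23.429 − 14.286 = 40.843 → 40.8°C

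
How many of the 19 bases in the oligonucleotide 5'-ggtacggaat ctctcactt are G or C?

Scanning the sequence gives T=6, C=5, A=4, G=4.
G+C = 4 + 5 = 9

9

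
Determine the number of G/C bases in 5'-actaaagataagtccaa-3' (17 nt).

5

Scanning the sequence gives T=3, G=2, C=3, A=9.
G+C = 2 + 3 = 5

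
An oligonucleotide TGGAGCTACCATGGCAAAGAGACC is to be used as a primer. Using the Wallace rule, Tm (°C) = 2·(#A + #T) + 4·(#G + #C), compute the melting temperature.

Scanning the sequence gives A=8, T=3, C=6, G=7.
AT pairs contribute 11, GC pairs contribute 13.
Tm = 2×11 + 4×13 = 74°C

74°C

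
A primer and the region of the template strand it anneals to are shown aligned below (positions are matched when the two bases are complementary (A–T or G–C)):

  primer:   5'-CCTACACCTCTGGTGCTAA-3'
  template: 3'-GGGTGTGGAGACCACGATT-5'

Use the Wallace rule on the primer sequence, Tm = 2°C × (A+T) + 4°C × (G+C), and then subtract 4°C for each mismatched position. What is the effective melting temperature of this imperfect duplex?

54°C

Primer base counts: A=4, T=5, G=3, C=7 → A+T=9, G+C=10
Perfect-match Tm = 2(9) + 4(10) = 18 + 40 = 58°C
Mismatches (positions where the bases are not complementary): 1 (at position 3)
Effective Tm = 58 − 1×4 = 58 − 4 = 54°C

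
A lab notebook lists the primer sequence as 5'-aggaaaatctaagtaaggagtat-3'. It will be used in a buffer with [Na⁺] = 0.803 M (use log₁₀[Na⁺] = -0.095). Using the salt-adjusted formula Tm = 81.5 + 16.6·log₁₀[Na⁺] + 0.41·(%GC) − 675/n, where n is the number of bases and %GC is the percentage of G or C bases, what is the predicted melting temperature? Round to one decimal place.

Length n = 23. Counting bases: T=5, G=6, A=11, C=1
G+C = 7, so %GC = 7/23 × 100 = 30.435%
Salt term: 16.6 × (-0.095) = -1.577
GC term: 0.41 × 30.435 = 12.478; length term: −675/23 = −29.348
Tm = 81.5 + (-1.577) + 12.478 − 29.348 = 63.053 → 63.1°C

63.1°C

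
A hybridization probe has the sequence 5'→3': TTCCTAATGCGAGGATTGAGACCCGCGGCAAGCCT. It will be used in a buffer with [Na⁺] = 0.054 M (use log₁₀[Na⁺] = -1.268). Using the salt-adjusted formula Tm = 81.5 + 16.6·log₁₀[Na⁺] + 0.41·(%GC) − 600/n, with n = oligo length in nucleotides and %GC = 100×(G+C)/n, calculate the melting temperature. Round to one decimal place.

66.7°C

Length n = 35. G=10, C=10, T=7, A=8
G+C = 20, so %GC = 20/35 × 100 = 57.143%
Salt term: 16.6 × (-1.268) = -21.049
GC term: 0.41 × 57.143 = 23.429; length term: −600/35 = −17.143
Tm = 81.5 + (-21.049) + 23.429 − 17.143 = 66.737 → 66.7°C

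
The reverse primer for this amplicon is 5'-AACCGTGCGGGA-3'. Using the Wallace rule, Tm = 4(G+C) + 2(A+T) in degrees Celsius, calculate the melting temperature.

Scanning the sequence gives A=3, G=5, C=3, T=1.
A+T = 4, G+C = 8
Tm = 4·8 + 2·4 = 32 + 8 = 40°C

40°C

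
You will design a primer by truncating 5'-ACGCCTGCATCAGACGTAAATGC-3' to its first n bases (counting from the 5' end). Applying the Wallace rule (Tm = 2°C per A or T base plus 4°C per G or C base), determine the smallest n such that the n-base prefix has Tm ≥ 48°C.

n = 15

First 14 bases: ACGCCTGCATCAGA → Tm = 44°C (< 48°C)
First 15 bases: ACGCCTGCATCAGAC → Tm = 48°C (≥ 48°C)
Since every base adds ≥2°C, Tm only increases with n, so the threshold is first crossed at n = 15.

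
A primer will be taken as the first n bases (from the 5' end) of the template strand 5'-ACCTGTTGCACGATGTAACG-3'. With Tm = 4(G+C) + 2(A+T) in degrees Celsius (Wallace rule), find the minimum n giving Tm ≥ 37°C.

First 11 bases: ACCTGTTGCAC → Tm = 34°C (< 37°C)
First 12 bases: ACCTGTTGCACG → Tm = 38°C (≥ 37°C)
Each additional base adds 2°C (A/T) or 4°C (G/C), so Tm is non-decreasing in n; n = 12 is the first length to reach 37°C.

n = 12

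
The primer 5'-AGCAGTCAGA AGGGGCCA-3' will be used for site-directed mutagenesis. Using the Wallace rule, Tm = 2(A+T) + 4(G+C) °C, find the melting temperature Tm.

Scanning the sequence gives A=6, T=1, C=4, G=7.
AT pairs contribute 7, GC pairs contribute 11.
Tm = 2×7 + 4×11 = 58°C

58°C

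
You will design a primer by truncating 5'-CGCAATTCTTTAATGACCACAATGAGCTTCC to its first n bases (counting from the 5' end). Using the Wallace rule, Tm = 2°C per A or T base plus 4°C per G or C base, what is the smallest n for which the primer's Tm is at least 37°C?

First 14 bases: CGCAATTCTTTAAT → Tm = 36°C (< 37°C)
First 15 bases: CGCAATTCTTTAATG → Tm = 40°C (≥ 37°C)
Since every base adds ≥2°C, Tm only increases with n, so the threshold is first crossed at n = 15.

n = 15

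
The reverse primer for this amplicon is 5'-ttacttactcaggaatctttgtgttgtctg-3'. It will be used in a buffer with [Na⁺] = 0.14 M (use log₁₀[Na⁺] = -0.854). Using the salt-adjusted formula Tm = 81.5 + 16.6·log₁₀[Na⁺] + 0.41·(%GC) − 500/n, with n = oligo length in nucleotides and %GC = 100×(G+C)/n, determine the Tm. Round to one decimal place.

65.7°C

Length n = 30. Scanning the sequence gives T=14, G=6, A=5, C=5.
G+C = 11, so %GC = 11/30 × 100 = 36.667%
Salt term: 16.6 × (-0.854) = -14.176
GC term: 0.41 × 36.667 = 15.033; length term: −500/30 = −16.667
Tm = 81.5 + (-14.176) + 15.033 − 16.667 = 65.69 → 65.7°C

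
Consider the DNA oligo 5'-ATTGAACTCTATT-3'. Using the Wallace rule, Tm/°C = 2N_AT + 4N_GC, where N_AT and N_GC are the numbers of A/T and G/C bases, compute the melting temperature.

32°C

Counting bases: A=4, G=1, C=2, T=6
AT pairs contribute 10, GC pairs contribute 3.
Tm = 4·3 + 2·10 = 12 + 20 = 32°C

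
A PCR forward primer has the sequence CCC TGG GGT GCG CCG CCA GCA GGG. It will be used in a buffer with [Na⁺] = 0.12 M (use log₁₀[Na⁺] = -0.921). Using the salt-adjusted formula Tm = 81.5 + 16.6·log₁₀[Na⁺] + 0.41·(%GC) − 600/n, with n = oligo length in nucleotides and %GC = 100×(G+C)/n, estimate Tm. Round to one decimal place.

Length n = 24. Base counts: G=11, A=2, C=9, T=2
G+C = 20, so %GC = 20/24 × 100 = 83.333%
Salt term: 16.6 × (-0.921) = -15.289
GC term: 0.41 × 83.333 = 34.167; length term: −600/24 = −25
Tm = 81.5 + (-15.289) + 34.167 − 25 = 75.378 → 75.4°C

75.4°C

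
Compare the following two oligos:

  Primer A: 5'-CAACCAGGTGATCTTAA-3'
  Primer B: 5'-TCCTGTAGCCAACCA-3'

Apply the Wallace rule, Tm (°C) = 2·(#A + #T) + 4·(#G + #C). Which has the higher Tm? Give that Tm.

Primer A, 48°C

Primer A: A+T=10, G+C=7 → Tm = 2(10)+4(7) = 48°C
Primer B: A+T=7, G+C=8 → Tm = 2(7)+4(8) = 46°C
48°C vs 46°C → primer A is higher.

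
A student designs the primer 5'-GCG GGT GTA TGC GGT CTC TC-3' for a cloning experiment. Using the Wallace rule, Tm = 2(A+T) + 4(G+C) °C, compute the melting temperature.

Scanning the sequence gives T=6, A=1, C=5, G=8.
So N_AT = 7 and N_GC = 13.
Tm = 2×7 + 4×13 = 66°C

66°C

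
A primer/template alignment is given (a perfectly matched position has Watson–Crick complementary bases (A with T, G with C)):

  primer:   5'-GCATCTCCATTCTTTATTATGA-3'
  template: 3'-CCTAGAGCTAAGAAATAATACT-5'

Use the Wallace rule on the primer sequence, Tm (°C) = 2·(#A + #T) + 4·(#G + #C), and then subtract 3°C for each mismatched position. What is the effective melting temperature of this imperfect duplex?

Primer base counts: A=5, T=10, G=2, C=5 → A+T=15, G+C=7
Perfect-match Tm = 2(15) + 4(7) = 30 + 28 = 58°C
Mismatches (positions where the bases are not complementary): 2 (at positions 2, 8)
Effective Tm = 58 − 2×3 = 58 − 6 = 52°C

52°C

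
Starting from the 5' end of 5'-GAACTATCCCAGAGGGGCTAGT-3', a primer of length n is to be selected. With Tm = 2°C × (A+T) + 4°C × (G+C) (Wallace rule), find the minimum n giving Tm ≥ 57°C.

First 17 bases: GAACTATCCCAGAGGGG → Tm = 54°C (< 57°C)
First 18 bases: GAACTATCCCAGAGGGGC → Tm = 58°C (≥ 57°C)
Since every base adds ≥2°C, Tm only increases with n, so the threshold is first crossed at n = 18.

n = 18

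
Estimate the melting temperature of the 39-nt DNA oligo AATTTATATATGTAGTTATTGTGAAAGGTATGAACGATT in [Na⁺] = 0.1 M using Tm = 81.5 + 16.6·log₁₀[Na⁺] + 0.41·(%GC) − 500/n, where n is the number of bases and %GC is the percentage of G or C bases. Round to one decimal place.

61.5°C

Length n = 39. C=1, T=16, A=14, G=8
G+C = 9, so %GC = 9/39 × 100 = 23.077%
Salt term: 16.6 × (-1) = -16.6
GC term: 0.41 × 23.077 = 9.462; length term: −500/39 = −12.821
Tm = 81.5 + (-16.6) + 9.462 − 12.821 = 61.541 → 61.5°C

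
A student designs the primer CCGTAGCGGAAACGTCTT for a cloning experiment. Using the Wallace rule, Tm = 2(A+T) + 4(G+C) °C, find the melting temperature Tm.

Counting bases: A=4, T=4, C=5, G=5
So N_AT = 8 and N_GC = 10.
Tm = 2×8 + 4×10 = 56°C

56°C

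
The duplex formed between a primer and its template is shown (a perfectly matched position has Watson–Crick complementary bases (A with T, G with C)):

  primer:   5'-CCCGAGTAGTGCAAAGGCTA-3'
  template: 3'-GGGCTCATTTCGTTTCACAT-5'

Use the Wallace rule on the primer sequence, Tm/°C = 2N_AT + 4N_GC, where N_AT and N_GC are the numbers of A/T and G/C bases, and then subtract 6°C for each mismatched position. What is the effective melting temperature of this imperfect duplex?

38°C

Primer base counts: A=6, T=3, G=6, C=5 → A+T=9, G+C=11
Perfect-match Tm = 2(9) + 4(11) = 18 + 44 = 62°C
Mismatches (positions where the bases are not complementary): 4 (at positions 9, 10, 17, 18)
Effective Tm = 62 − 4×6 = 62 − 24 = 38°C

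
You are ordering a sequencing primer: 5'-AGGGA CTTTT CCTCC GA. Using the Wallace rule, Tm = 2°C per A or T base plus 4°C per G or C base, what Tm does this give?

52°C

T=5, C=5, A=3, G=4
So N_AT = 8 and N_GC = 9.
Tm = 2(8) + 4(9) = 16 + 36 = 52°C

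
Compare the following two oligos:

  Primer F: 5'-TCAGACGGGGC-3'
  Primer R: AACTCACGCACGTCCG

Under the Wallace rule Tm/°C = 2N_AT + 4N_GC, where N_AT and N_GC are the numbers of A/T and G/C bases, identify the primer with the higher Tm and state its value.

Primer F: A+T=3, G+C=8 → Tm = 2(3)+4(8) = 38°C
Primer R: A+T=6, G+C=10 → Tm = 2(6)+4(10) = 52°C
38°C vs 52°C → primer R is higher.

Primer R, 52°C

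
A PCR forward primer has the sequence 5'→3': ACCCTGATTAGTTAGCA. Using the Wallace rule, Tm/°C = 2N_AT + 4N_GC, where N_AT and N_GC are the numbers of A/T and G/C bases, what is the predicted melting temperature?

48°C

A=5, C=4, T=5, G=3
So N_AT = 10 and N_GC = 7.
Tm = 4·7 + 2·10 = 28 + 20 = 48°C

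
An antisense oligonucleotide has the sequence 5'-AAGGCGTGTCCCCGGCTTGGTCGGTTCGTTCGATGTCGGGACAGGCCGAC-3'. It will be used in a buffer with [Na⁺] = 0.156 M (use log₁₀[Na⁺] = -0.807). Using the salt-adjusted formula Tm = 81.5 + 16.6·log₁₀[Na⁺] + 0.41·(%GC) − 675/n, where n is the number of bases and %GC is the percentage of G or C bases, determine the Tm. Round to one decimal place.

Length n = 50. Scanning the sequence gives G=19, T=11, C=14, A=6.
G+C = 33, so %GC = 33/50 × 100 = 66%
Salt term: 16.6 × (-0.807) = -13.396
GC term: 0.41 × 66 = 27.06; length term: −675/50 = −13.5
Tm = 81.5 + (-13.396) + 27.06 − 13.5 = 81.664 → 81.7°C

81.7°C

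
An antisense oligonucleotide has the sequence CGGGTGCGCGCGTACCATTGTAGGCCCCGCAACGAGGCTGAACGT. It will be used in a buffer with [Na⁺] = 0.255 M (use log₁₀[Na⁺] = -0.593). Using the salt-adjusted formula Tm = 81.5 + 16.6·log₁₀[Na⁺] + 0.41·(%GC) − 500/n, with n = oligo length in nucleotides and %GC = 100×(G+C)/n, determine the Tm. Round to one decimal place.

87.9°C

Length n = 45. Counting bases: G=16, T=7, A=8, C=14
G+C = 30, so %GC = 30/45 × 100 = 66.667%
Salt term: 16.6 × (-0.593) = -9.844
GC term: 0.41 × 66.667 = 27.333; length term: −500/45 = −11.111
Tm = 81.5 + (-9.844) + 27.333 − 11.111 = 87.878 → 87.9°C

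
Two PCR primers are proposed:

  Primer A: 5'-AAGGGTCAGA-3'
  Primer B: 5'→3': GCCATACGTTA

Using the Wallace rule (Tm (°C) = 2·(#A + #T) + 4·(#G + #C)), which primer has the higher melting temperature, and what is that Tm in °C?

Primer B, 32°C

Primer A: A+T=5, G+C=5 → Tm = 2(5)+4(5) = 30°C
Primer B: A+T=6, G+C=5 → Tm = 2(6)+4(5) = 32°C
30°C vs 32°C → primer B is higher.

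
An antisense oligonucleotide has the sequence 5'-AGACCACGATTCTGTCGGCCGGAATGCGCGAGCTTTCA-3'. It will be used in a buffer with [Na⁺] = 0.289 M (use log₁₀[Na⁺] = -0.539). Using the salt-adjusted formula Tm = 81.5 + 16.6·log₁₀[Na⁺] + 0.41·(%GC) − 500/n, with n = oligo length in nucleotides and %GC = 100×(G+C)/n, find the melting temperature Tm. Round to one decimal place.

83.1°C

Length n = 38. Counting bases: C=11, A=8, G=11, T=8
G+C = 22, so %GC = 22/38 × 100 = 57.895%
Salt term: 16.6 × (-0.539) = -8.947
GC term: 0.41 × 57.895 = 23.737; length term: −500/38 = −13.158
Tm = 81.5 + (-8.947) + 23.737 − 13.158 = 83.132 → 83.1°C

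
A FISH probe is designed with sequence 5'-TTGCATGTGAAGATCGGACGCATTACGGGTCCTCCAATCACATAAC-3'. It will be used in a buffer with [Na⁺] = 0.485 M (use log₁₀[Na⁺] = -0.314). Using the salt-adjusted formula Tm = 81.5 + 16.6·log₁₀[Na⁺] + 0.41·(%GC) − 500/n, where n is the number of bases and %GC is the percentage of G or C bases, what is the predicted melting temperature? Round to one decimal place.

85.0°C

Length n = 46. Base counts: T=11, G=10, C=12, A=13
G+C = 22, so %GC = 22/46 × 100 = 47.826%
Salt term: 16.6 × (-0.314) = -5.212
GC term: 0.41 × 47.826 = 19.609; length term: −500/46 = −10.87
Tm = 81.5 + (-5.212) + 19.609 − 10.87 = 85.027 → 85.0°C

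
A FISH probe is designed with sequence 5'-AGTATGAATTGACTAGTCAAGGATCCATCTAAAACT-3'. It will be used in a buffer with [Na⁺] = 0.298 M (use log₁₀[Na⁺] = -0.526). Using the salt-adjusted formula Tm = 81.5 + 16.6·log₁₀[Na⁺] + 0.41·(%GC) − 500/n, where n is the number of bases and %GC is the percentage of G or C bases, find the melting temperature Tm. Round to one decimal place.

72.5°C

Length n = 36. Counting bases: C=6, G=6, A=14, T=10
G+C = 12, so %GC = 12/36 × 100 = 33.333%
Salt term: 16.6 × (-0.526) = -8.732
GC term: 0.41 × 33.333 = 13.667; length term: −500/36 = −13.889
Tm = 81.5 + (-8.732) + 13.667 − 13.889 = 72.546 → 72.5°C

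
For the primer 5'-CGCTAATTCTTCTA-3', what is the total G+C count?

5

G=1, C=4, A=3, T=6
G+C = 1 + 4 = 5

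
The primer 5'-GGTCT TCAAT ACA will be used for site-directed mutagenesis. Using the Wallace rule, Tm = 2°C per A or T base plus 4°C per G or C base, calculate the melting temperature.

36°C

A=4, T=4, C=3, G=2
A+T = 8, G+C = 5
Tm = 2(8) + 4(5) = 16 + 20 = 36°C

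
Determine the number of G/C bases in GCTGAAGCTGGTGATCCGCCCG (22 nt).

15

Counting bases: C=7, A=3, G=8, T=4
G+C = 8 + 7 = 15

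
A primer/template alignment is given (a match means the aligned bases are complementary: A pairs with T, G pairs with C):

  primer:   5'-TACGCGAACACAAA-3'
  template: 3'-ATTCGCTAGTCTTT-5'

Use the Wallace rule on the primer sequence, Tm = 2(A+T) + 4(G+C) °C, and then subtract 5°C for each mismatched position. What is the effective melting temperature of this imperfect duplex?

25°C

Primer base counts: A=7, T=1, G=2, C=4 → A+T=8, G+C=6
Perfect-match Tm = 2(8) + 4(6) = 16 + 24 = 40°C
Mismatches (positions where the bases are not complementary): 3 (at positions 3, 8, 11)
Effective Tm = 40 − 3×5 = 40 − 15 = 25°C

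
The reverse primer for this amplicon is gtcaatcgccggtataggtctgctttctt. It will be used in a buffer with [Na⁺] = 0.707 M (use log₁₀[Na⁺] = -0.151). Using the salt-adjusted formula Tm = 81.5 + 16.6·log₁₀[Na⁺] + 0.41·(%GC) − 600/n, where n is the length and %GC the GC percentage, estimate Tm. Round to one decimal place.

Length n = 29. Scanning the sequence gives C=7, T=11, A=4, G=7.
G+C = 14, so %GC = 14/29 × 100 = 48.276%
Salt term: 16.6 × (-0.151) = -2.507
GC term: 0.41 × 48.276 = 19.793; length term: −600/29 = −20.69
Tm = 81.5 + (-2.507) + 19.793 − 20.69 = 78.096 → 78.1°C

78.1°C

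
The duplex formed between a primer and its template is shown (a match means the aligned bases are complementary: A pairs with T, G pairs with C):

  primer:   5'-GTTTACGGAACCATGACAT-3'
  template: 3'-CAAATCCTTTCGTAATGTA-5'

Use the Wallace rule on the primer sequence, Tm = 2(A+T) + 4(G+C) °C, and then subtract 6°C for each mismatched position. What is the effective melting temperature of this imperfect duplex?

30°C

Primer base counts: A=6, T=5, G=4, C=4 → A+T=11, G+C=8
Perfect-match Tm = 2(11) + 4(8) = 22 + 32 = 54°C
Mismatches (positions where the bases are not complementary): 4 (at positions 6, 8, 11, 15)
Effective Tm = 54 − 4×6 = 54 − 24 = 30°C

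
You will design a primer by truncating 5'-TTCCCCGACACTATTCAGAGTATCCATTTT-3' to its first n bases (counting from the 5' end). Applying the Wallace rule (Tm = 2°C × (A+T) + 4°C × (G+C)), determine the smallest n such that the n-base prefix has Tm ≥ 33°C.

n = 11

First 10 bases: TTCCCCGACA → Tm = 32°C (< 33°C)
First 11 bases: TTCCCCGACAC → Tm = 36°C (≥ 33°C)
Since every base adds ≥2°C, Tm only increases with n, so the threshold is first crossed at n = 11.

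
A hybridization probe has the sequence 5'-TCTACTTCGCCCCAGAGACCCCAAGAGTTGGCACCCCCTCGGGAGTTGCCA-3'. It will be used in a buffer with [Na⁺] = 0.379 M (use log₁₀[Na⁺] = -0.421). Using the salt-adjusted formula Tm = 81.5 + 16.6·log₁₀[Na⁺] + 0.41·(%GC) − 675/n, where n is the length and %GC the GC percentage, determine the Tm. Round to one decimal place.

Length n = 51. Counting bases: G=12, C=20, T=9, A=10
G+C = 32, so %GC = 32/51 × 100 = 62.745%
Salt term: 16.6 × (-0.421) = -6.989
GC term: 0.41 × 62.745 = 25.725; length term: −675/51 = −13.235
Tm = 81.5 + (-6.989) + 25.725 − 13.235 = 87.001 → 87.0°C

87.0°C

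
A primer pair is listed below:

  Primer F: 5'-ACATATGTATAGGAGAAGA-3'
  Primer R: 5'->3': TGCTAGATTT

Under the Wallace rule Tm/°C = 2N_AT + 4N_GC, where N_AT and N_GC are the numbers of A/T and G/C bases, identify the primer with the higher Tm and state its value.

Primer F, 50°C

Primer F: A+T=13, G+C=6 → Tm = 2(13)+4(6) = 50°C
Primer R: A+T=7, G+C=3 → Tm = 2(7)+4(3) = 26°C
50°C vs 26°C → primer F is higher.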